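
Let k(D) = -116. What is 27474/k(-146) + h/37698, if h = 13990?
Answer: -258523003/1093242 ≈ -236.47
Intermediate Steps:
27474/k(-146) + h/37698 = 27474/(-116) + 13990/37698 = 27474*(-1/116) + 13990*(1/37698) = -13737/58 + 6995/18849 = -258523003/1093242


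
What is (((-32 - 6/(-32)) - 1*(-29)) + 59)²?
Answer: 808201/256 ≈ 3157.0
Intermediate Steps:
(((-32 - 6/(-32)) - 1*(-29)) + 59)² = (((-32 - 6*(-1/32)) + 29) + 59)² = (((-32 + 3/16) + 29) + 59)² = ((-509/16 + 29) + 59)² = (-45/16 + 59)² = (899/16)² = 808201/256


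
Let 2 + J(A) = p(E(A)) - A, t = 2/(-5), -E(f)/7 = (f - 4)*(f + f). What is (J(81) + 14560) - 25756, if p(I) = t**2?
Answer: -281971/25 ≈ -11279.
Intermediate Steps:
E(f) = -14*f*(-4 + f) (E(f) = -7*(f - 4)*(f + f) = -7*(-4 + f)*2*f = -14*f*(-4 + f))
t = -2/5 (t = 2*(-1/5) = -2/5 ≈ -0.40000)
p(I) = 4/25 (p(I) = (-2/5)**2 = 4/25)
J(A) = -46/25 - A (J(A) = -2 + (4/25 - A) = -46/25 - A)
(J(81) + 14560) - 25756 = ((-46/25 - 1*81) + 14560) - 25756 = ((-46/25 - 81) + 14560) - 25756 = (-2071/25 + 14560) - 25756 = 361929/25 - 25756 = -281971/25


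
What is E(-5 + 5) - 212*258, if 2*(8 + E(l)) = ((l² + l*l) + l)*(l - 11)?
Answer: -54704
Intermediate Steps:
E(l) = -8 + (-11 + l)*(l + 2*l²)/2 (E(l) = -8 + (((l² + l*l) + l)*(l - 11))/2 = -8 + (((l² + l²) + l)*(-11 + l))/2 = -8 + ((2*l² + l)*(-11 + l))/2 = -8 + ((l + 2*l²)*(-11 + l))/2 = -8 + ((-11 + l)*(l + 2*l²))/2 = -8 + (-11 + l)*(l + 2*l²)/2)
E(-5 + 5) - 212*258 = (-8 + (-5 + 5)³ - 21*(-5 + 5)²/2 - 11*(-5 + 5)/2) - 212*258 = (-8 + 0³ - 21/2*0² - 11/2*0) - 54696 = (-8 + 0 - 21/2*0 + 0) - 54696 = (-8 + 0 + 0 + 0) - 54696 = -8 - 54696 = -54704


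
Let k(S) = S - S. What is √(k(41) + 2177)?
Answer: √2177 ≈ 46.658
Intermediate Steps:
k(S) = 0
√(k(41) + 2177) = √(0 + 2177) = √2177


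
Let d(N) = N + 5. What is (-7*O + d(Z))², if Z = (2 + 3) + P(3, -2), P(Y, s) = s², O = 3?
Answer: 49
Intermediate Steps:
Z = 9 (Z = (2 + 3) + (-2)² = 5 + 4 = 9)
d(N) = 5 + N
(-7*O + d(Z))² = (-7*3 + (5 + 9))² = (-21 + 14)² = (-7)² = 49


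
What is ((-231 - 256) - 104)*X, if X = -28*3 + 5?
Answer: 46689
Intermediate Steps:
X = -79 (X = -84 + 5 = -79)
((-231 - 256) - 104)*X = ((-231 - 256) - 104)*(-79) = (-487 - 104)*(-79) = -591*(-79) = 46689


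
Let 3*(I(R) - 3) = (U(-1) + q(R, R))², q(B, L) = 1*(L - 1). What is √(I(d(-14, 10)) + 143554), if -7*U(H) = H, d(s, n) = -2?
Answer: √63309837/21 ≈ 378.89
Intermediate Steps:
U(H) = -H/7
q(B, L) = -1 + L (q(B, L) = 1*(-1 + L) = -1 + L)
I(R) = 3 + (-6/7 + R)²/3 (I(R) = 3 + (-⅐*(-1) + (-1 + R))²/3 = 3 + (⅐ + (-1 + R))²/3 = 3 + (-6/7 + R)²/3)
√(I(d(-14, 10)) + 143554) = √((3 + (-6 + 7*(-2))²/147) + 143554) = √((3 + (-6 - 14)²/147) + 143554) = √((3 + (1/147)*(-20)²) + 143554) = √((3 + (1/147)*400) + 143554) = √((3 + 400/147) + 143554) = √(841/147 + 143554) = √(21103279/147) = √63309837/21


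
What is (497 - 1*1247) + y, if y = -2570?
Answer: -3320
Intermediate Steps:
(497 - 1*1247) + y = (497 - 1*1247) - 2570 = (497 - 1247) - 2570 = -750 - 2570 = -3320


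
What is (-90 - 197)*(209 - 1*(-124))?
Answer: -95571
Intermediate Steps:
(-90 - 197)*(209 - 1*(-124)) = -287*(209 + 124) = -287*333 = -95571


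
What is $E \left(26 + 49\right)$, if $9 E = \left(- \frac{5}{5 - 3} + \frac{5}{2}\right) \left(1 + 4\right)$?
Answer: $0$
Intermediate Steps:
$E = 0$ ($E = \frac{\left(- \frac{5}{5 - 3} + \frac{5}{2}\right) \left(1 + 4\right)}{9} = \frac{\left(- \frac{5}{2} + 5 \cdot \frac{1}{2}\right) 5}{9} = \frac{\left(\left(-5\right) \frac{1}{2} + \frac{5}{2}\right) 5}{9} = \frac{\left(- \frac{5}{2} + \frac{5}{2}\right) 5}{9} = \frac{0 \cdot 5}{9} = \frac{1}{9} \cdot 0 = 0$)
$E \left(26 + 49\right) = 0 \left(26 + 49\right) = 0 \cdot 75 = 0$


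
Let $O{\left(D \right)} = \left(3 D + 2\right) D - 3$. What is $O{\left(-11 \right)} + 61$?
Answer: $399$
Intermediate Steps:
$O{\left(D \right)} = -3 + D \left(2 + 3 D\right)$ ($O{\left(D \right)} = \left(2 + 3 D\right) D - 3 = D \left(2 + 3 D\right) - 3 = -3 + D \left(2 + 3 D\right)$)
$O{\left(-11 \right)} + 61 = \left(-3 + 2 \left(-11\right) + 3 \left(-11\right)^{2}\right) + 61 = \left(-3 - 22 + 3 \cdot 121\right) + 61 = \left(-3 - 22 + 363\right) + 61 = 338 + 61 = 399$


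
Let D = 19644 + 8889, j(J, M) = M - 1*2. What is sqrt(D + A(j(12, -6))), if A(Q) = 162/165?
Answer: sqrt(86315295)/55 ≈ 168.92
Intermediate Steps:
j(J, M) = -2 + M (j(J, M) = M - 2 = -2 + M)
D = 28533
A(Q) = 54/55 (A(Q) = 162*(1/165) = 54/55)
sqrt(D + A(j(12, -6))) = sqrt(28533 + 54/55) = sqrt(1569369/55) = sqrt(86315295)/55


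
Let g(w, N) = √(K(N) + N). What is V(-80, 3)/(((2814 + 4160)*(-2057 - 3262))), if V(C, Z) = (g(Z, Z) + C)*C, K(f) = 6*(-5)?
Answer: -3200/18547353 + 40*I*√3/6182451 ≈ -0.00017253 + 1.1206e-5*I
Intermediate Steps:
K(f) = -30
g(w, N) = √(-30 + N)
V(C, Z) = C*(C + √(-30 + Z)) (V(C, Z) = (√(-30 + Z) + C)*C = (C + √(-30 + Z))*C = C*(C + √(-30 + Z)))
V(-80, 3)/(((2814 + 4160)*(-2057 - 3262))) = (-80*(-80 + √(-30 + 3)))/(((2814 + 4160)*(-2057 - 3262))) = (-80*(-80 + √(-27)))/((6974*(-5319))) = -80*(-80 + 3*I*√3)/(-37094706) = (6400 - 240*I*√3)*(-1/37094706) = -3200/18547353 + 40*I*√3/6182451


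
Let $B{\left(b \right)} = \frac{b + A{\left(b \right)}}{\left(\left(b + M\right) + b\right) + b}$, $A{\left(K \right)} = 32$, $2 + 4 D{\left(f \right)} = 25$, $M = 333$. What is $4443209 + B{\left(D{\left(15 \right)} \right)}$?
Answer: $\frac{6224935960}{1401} \approx 4.4432 \cdot 10^{6}$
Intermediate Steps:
$D{\left(f \right)} = \frac{23}{4}$ ($D{\left(f \right)} = - \frac{1}{2} + \frac{1}{4} \cdot 25 = - \frac{1}{2} + \frac{25}{4} = \frac{23}{4}$)
$B{\left(b \right)} = \frac{32 + b}{333 + 3 b}$ ($B{\left(b \right)} = \frac{b + 32}{\left(\left(b + 333\right) + b\right) + b} = \frac{32 + b}{\left(\left(333 + b\right) + b\right) + b} = \frac{32 + b}{\left(333 + 2 b\right) + b} = \frac{32 + b}{333 + 3 b}$)
$4443209 + B{\left(D{\left(15 \right)} \right)} = 4443209 + \frac{32 + \frac{23}{4}}{3 \left(111 + \frac{23}{4}\right)} = 4443209 + \frac{1}{3} \frac{1}{\frac{467}{4}} \cdot \frac{151}{4} = 4443209 + \frac{1}{3} \cdot \frac{4}{467} \cdot \frac{151}{4} = 4443209 + \frac{151}{1401} = \frac{6224935960}{1401}$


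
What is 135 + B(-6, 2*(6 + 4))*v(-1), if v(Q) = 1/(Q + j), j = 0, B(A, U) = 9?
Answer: 126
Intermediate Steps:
v(Q) = 1/Q (v(Q) = 1/(Q + 0) = 1/Q)
135 + B(-6, 2*(6 + 4))*v(-1) = 135 + 9/(-1) = 135 + 9*(-1) = 135 - 9 = 126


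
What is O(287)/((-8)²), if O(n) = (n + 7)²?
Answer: 21609/16 ≈ 1350.6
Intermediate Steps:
O(n) = (7 + n)²
O(287)/((-8)²) = (7 + 287)²/((-8)²) = 294²/64 = 86436*(1/64) = 21609/16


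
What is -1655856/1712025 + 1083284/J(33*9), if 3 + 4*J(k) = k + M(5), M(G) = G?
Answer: 824215784384/56877275 ≈ 14491.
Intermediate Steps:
J(k) = 1/2 + k/4 (J(k) = -3/4 + (k + 5)/4 = -3/4 + (5 + k)/4 = -3/4 + (5/4 + k/4) = 1/2 + k/4)
-1655856/1712025 + 1083284/J(33*9) = -1655856/1712025 + 1083284/(1/2 + (33*9)/4) = -1655856*1/1712025 + 1083284/(1/2 + (1/4)*297) = -183984/190225 + 1083284/(1/2 + 297/4) = -183984/190225 + 1083284/(299/4) = -183984/190225 + 1083284*(4/299) = -183984/190225 + 4333136/299 = 824215784384/56877275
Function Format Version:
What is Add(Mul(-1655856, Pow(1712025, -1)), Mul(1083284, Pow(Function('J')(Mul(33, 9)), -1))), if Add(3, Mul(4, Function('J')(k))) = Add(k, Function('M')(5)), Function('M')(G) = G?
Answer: Rational(824215784384, 56877275) ≈ 14491.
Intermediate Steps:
Function('J')(k) = Add(Rational(1, 2), Mul(Rational(1, 4), k)) (Function('J')(k) = Add(Rational(-3, 4), Mul(Rational(1, 4), Add(k, 5))) = Add(Rational(-3, 4), Mul(Rational(1, 4), Add(5, k))) = Add(Rational(-3, 4), Add(Rational(5, 4), Mul(Rational(1, 4), k))) = Add(Rational(1, 2), Mul(Rational(1, 4), k)))
Add(Mul(-1655856, Pow(1712025, -1)), Mul(1083284, Pow(Function('J')(Mul(33, 9)), -1))) = Add(Mul(-1655856, Pow(1712025, -1)), Mul(1083284, Pow(Add(Rational(1, 2), Mul(Rational(1, 4), Mul(33, 9))), -1))) = Add(Mul(-1655856, Rational(1, 1712025)), Mul(1083284, Pow(Add(Rational(1, 2), Mul(Rational(1, 4), 297)), -1))) = Add(Rational(-183984, 190225), Mul(1083284, Pow(Add(Rational(1, 2), Rational(297, 4)), -1))) = Add(Rational(-183984, 190225), Mul(1083284, Pow(Rational(299, 4), -1))) = Add(Rational(-183984, 190225), Mul(1083284, Rational(4, 299))) = Add(Rational(-183984, 190225), Rational(4333136, 299)) = Rational(824215784384, 56877275)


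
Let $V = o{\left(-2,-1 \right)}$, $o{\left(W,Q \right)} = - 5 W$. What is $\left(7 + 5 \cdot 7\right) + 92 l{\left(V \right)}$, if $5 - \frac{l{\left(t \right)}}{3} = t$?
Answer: $-1338$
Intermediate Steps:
$V = 10$ ($V = \left(-5\right) \left(-2\right) = 10$)
$l{\left(t \right)} = 15 - 3 t$
$\left(7 + 5 \cdot 7\right) + 92 l{\left(V \right)} = \left(7 + 5 \cdot 7\right) + 92 \left(15 - 30\right) = \left(7 + 35\right) + 92 \left(15 - 30\right) = 42 + 92 \left(-15\right) = 42 - 1380 = -1338$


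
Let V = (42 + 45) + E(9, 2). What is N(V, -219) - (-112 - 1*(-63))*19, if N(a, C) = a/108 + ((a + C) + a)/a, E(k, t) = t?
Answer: 8952265/9612 ≈ 931.36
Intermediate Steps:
V = 89 (V = (42 + 45) + 2 = 87 + 2 = 89)
N(a, C) = a/108 + (C + 2*a)/a (N(a, C) = a*(1/108) + ((C + a) + a)/a = a/108 + (C + 2*a)/a)
N(V, -219) - (-112 - 1*(-63))*19 = (2 + (1/108)*89 - 219/89) - (-112 - 1*(-63))*19 = (2 + 89/108 - 219*1/89) - (-112 + 63)*19 = (2 + 89/108 - 219/89) - (-49)*19 = 3493/9612 - 1*(-931) = 3493/9612 + 931 = 8952265/9612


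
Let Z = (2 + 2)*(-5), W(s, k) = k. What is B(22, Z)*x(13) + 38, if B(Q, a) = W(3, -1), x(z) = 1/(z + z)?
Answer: 987/26 ≈ 37.962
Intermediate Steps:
x(z) = 1/(2*z)
Z = -20 (Z = 4*(-5) = -20)
B(Q, a) = -1
B(22, Z)*x(13) + 38 = -1/(2*13) + 38 = -1*1/26 + 38 = -1/26 + 38 = 987/26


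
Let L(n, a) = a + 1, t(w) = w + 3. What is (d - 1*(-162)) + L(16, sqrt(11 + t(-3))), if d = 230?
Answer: 393 + sqrt(11) ≈ 396.32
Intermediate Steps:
t(w) = 3 + w
L(n, a) = 1 + a
(d - 1*(-162)) + L(16, sqrt(11 + t(-3))) = (230 - 1*(-162)) + (1 + sqrt(11 + (3 - 3))) = (230 + 162) + (1 + sqrt(11 + 0)) = 392 + (1 + sqrt(11)) = 393 + sqrt(11)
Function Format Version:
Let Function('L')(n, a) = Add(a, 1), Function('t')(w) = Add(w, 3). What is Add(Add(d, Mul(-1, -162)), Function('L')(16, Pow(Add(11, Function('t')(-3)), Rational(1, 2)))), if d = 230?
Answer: Add(393, Pow(11, Rational(1, 2))) ≈ 396.32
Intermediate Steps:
Function('t')(w) = Add(3, w)
Function('L')(n, a) = Add(1, a)
Add(Add(d, Mul(-1, -162)), Function('L')(16, Pow(Add(11, Function('t')(-3)), Rational(1, 2)))) = Add(Add(230, Mul(-1, -162)), Add(1, Pow(Add(11, Add(3, -3)), Rational(1, 2)))) = Add(Add(230, 162), Add(1, Pow(Add(11, 0), Rational(1, 2)))) = Add(392, Add(1, Pow(11, Rational(1, 2)))) = Add(393, Pow(11, Rational(1, 2)))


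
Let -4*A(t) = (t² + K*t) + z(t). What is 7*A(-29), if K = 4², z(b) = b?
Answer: -609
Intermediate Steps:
K = 16
A(t) = -17*t/4 - t²/4 (A(t) = -((t² + 16*t) + t)/4 = -(t² + 17*t)/4 = -17*t/4 - t²/4)
7*A(-29) = 7*((¼)*(-29)*(-17 - 1*(-29))) = 7*((¼)*(-29)*(-17 + 29)) = 7*((¼)*(-29)*12) = 7*(-87) = -609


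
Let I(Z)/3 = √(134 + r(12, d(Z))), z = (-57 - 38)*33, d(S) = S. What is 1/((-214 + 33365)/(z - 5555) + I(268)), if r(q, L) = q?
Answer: 288082190/98129166599 + 226548300*√146/98129166599 ≈ 0.030832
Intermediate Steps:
z = -3135 (z = -95*33 = -3135)
I(Z) = 3*√146 (I(Z) = 3*√(134 + 12) = 3*√146)
1/((-214 + 33365)/(z - 5555) + I(268)) = 1/((-214 + 33365)/(-3135 - 5555) + 3*√146) = 1/(33151/(-8690) + 3*√146) = 1/(33151*(-1/8690) + 3*√146) = 1/(-33151/8690 + 3*√146)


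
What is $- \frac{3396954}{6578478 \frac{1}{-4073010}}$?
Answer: $\frac{768657089530}{365471} \approx 2.1032 \cdot 10^{6}$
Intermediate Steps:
$- \frac{3396954}{6578478 \frac{1}{-4073010}} = - \frac{3396954}{6578478 \left(- \frac{1}{4073010}\right)} = - \frac{3396954}{- \frac{1096413}{678835}} = \left(-3396954\right) \left(- \frac{678835}{1096413}\right) = \frac{768657089530}{365471}$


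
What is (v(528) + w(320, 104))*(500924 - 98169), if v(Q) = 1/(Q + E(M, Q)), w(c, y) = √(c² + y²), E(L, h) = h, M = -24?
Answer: 402755/1056 + 3222040*√1769 ≈ 1.3552e+8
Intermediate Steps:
v(Q) = 1/(2*Q) (v(Q) = 1/(Q + Q) = 1/(2*Q))
(v(528) + w(320, 104))*(500924 - 98169) = ((½)/528 + √(320² + 104²))*(500924 - 98169) = ((½)*(1/528) + √(102400 + 10816))*402755 = (1/1056 + √113216)*402755 = (1/1056 + 8*√1769)*402755 = 402755/1056 + 3222040*√1769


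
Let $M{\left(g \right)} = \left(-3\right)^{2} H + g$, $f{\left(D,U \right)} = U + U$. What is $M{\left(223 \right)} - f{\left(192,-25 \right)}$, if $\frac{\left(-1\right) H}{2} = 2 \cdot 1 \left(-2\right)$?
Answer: $345$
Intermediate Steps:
$f{\left(D,U \right)} = 2 U$
$H = 8$ ($H = - 2 \cdot 2 \cdot 1 \left(-2\right) = - 2 \cdot 2 \left(-2\right) = \left(-2\right) \left(-4\right) = 8$)
$M{\left(g \right)} = 72 + g$ ($M{\left(g \right)} = \left(-3\right)^{2} \cdot 8 + g = 9 \cdot 8 + g = 72 + g$)
$M{\left(223 \right)} - f{\left(192,-25 \right)} = \left(72 + 223\right) - 2 \left(-25\right) = 295 - -50 = 295 + 50 = 345$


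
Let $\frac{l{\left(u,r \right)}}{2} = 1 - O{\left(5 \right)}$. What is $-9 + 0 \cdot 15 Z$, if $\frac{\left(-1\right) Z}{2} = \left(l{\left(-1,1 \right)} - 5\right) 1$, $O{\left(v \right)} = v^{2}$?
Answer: $-9$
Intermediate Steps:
$l{\left(u,r \right)} = -48$ ($l{\left(u,r \right)} = 2 \left(1 - 5^{2}\right) = 2 \left(1 - 25\right) = 2 \left(-24\right) = -48$)
$Z = 106$ ($Z = - 2 \left(-48 - 5\right) 1 = - 2 \left(\left(-53\right) 1\right) = \left(-2\right) \left(-53\right) = 106$)
$-9 + 0 \cdot 15 Z = -9 + 0 \cdot 15 \cdot 106 = -9 + 0 \cdot 106 = -9 + 0 = -9$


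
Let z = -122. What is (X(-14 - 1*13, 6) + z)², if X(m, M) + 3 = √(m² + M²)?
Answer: 16390 - 750*√85 ≈ 9475.3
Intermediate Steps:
X(m, M) = -3 + √(M² + m²) (X(m, M) = -3 + √(m² + M²) = -3 + √(M² + m²))
(X(-14 - 1*13, 6) + z)² = ((-3 + √(6² + (-14 - 1*13)²)) - 122)² = ((-3 + √(36 + (-14 - 13)²)) - 122)² = ((-3 + √(36 + (-27)²)) - 122)² = ((-3 + √(36 + 729)) - 122)² = ((-3 + √765) - 122)² = ((-3 + 3*√85) - 122)² = (-125 + 3*√85)²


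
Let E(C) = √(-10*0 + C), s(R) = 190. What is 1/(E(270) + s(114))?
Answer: 19/3583 - 3*√30/35830 ≈ 0.0048442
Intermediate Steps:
E(C) = √C (E(C) = √(0 + C) = √C)
1/(E(270) + s(114)) = 1/(√270 + 190) = 1/(3*√30 + 190) = 1/(190 + 3*√30)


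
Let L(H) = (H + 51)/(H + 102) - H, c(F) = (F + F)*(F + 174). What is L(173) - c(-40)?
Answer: 2900649/275 ≈ 10548.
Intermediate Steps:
c(F) = 2*F*(174 + F) (c(F) = (2*F)*(174 + F) = 2*F*(174 + F))
L(H) = -H + (51 + H)/(102 + H) (L(H) = (51 + H)/(102 + H) - H = -H + (51 + H)/(102 + H))
L(173) - c(-40) = (51 - 1*173² - 101*173)/(102 + 173) - 2*(-40)*(174 - 40) = (51 - 1*29929 - 17473)/275 - 2*(-40)*134 = (51 - 29929 - 17473)/275 - 1*(-10720) = (1/275)*(-47351) + 10720 = -47351/275 + 10720 = 2900649/275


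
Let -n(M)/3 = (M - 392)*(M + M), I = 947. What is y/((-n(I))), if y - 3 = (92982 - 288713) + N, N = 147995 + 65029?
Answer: 8648/1576755 ≈ 0.0054847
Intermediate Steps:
N = 213024
n(M) = -6*M*(-392 + M) (n(M) = -3*(M - 392)*(M + M) = -3*(-392 + M)*2*M = -6*M*(-392 + M))
y = 17296 (y = 3 + ((92982 - 288713) + 213024) = 3 + (-195731 + 213024) = 3 + 17293 = 17296)
y/((-n(I))) = 17296/((-6*947*(392 - 1*947))) = 17296/((-6*947*(392 - 947))) = 17296/((-6*947*(-555))) = 17296/((-1*(-3153510))) = 17296/3153510 = 17296*(1/3153510) = 8648/1576755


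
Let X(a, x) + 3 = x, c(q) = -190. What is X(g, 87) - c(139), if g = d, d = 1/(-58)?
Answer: 274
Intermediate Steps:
d = -1/58 ≈ -0.017241
g = -1/58 ≈ -0.017241
X(a, x) = -3 + x
X(g, 87) - c(139) = (-3 + 87) - 1*(-190) = 84 + 190 = 274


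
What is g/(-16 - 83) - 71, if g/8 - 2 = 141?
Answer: -743/9 ≈ -82.556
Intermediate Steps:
g = 1144 (g = 16 + 8*141 = 16 + 1128 = 1144)
g/(-16 - 83) - 71 = 1144/(-16 - 83) - 71 = 1144/(-99) - 71 = 1144*(-1/99) - 71 = -104/9 - 71 = -743/9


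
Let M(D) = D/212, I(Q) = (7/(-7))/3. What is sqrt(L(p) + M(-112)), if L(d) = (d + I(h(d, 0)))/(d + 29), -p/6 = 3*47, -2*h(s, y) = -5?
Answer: sqrt(8565673917)/129903 ≈ 0.71246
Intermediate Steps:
h(s, y) = 5/2 (h(s, y) = -1/2*(-5) = 5/2)
p = -846 (p = -18*47 = -6*141 = -846)
I(Q) = -1/3 (I(Q) = (7*(-1/7))*(1/3) = -1*1/3 = -1/3)
M(D) = D/212 (M(D) = D*(1/212) = D/212)
L(d) = (-1/3 + d)/(29 + d) (L(d) = (d - 1/3)/(d + 29) = (-1/3 + d)/(29 + d))
sqrt(L(p) + M(-112)) = sqrt((-1/3 - 846)/(29 - 846) + (1/212)*(-112)) = sqrt(-2539/3/(-817) - 28/53) = sqrt(-1/817*(-2539/3) - 28/53) = sqrt(2539/2451 - 28/53) = sqrt(65939/129903) = sqrt(8565673917)/129903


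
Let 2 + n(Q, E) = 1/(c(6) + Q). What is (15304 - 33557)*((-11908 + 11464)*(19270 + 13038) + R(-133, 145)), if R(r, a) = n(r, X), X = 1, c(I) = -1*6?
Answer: 36395036490171/139 ≈ 2.6183e+11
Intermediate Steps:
c(I) = -6
n(Q, E) = -2 + 1/(-6 + Q)
R(r, a) = (13 - 2*r)/(-6 + r)
(15304 - 33557)*((-11908 + 11464)*(19270 + 13038) + R(-133, 145)) = (15304 - 33557)*((-11908 + 11464)*(19270 + 13038) + (13 - 2*(-133))/(-6 - 133)) = -18253*(-444*32308 + (13 + 266)/(-139)) = -18253*(-14344752 - 1/139*279) = -18253*(-14344752 - 279/139) = -18253*(-1993920807/139) = 36395036490171/139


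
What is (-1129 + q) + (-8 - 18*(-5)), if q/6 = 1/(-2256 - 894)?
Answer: -549676/525 ≈ -1047.0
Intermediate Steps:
q = -1/525 (q = 6/(-2256 - 894) = 6/(-3150) = 6*(-1/3150) = -1/525 ≈ -0.0019048)
(-1129 + q) + (-8 - 18*(-5)) = (-1129 - 1/525) + (-8 - 18*(-5)) = -592726/525 + (-8 + 90) = -592726/525 + 82 = -549676/525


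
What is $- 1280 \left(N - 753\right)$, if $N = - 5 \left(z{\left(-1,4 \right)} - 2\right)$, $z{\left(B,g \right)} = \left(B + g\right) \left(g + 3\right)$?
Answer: $1085440$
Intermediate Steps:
$z{\left(B,g \right)} = \left(3 + g\right) \left(B + g\right)$ ($z{\left(B,g \right)} = \left(B + g\right) \left(3 + g\right) = \left(3 + g\right) \left(B + g\right)$)
$N = -95$ ($N = - 5 \left(\left(4^{2} + 3 \left(-1\right) + 3 \cdot 4 - 4\right) - 2\right) = - 5 \left(\left(16 - 3 + 12 - 4\right) - 2\right) = - 5 \left(21 - 2\right) = \left(-5\right) 19 = -95$)
$- 1280 \left(N - 753\right) = - 1280 \left(-95 - 753\right) = \left(-1280\right) \left(-848\right) = 1085440$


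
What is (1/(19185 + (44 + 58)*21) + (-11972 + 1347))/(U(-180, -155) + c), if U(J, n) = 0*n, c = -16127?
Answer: 226599374/343940529 ≈ 0.65883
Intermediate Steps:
U(J, n) = 0
(1/(19185 + (44 + 58)*21) + (-11972 + 1347))/(U(-180, -155) + c) = (1/(19185 + (44 + 58)*21) + (-11972 + 1347))/(0 - 16127) = (1/(19185 + 102*21) - 10625)/(-16127) = (1/(19185 + 2142) - 10625)*(-1/16127) = (1/21327 - 10625)*(-1/16127) = -226599374/21327*(-1/16127) = 226599374/343940529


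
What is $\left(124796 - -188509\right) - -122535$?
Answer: $435840$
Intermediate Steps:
$\left(124796 - -188509\right) - -122535 = \left(124796 + 188509\right) + 122535 = 313305 + 122535 = 435840$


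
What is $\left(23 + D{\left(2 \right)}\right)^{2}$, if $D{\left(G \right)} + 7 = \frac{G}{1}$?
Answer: $324$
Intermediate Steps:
$D{\left(G \right)} = -7 + G$ ($D{\left(G \right)} = -7 + \frac{G}{1} = -7 + G 1 = -7 + G$)
$\left(23 + D{\left(2 \right)}\right)^{2} = \left(23 + \left(-7 + 2\right)\right)^{2} = \left(23 - 5\right)^{2} = 18^{2} = 324$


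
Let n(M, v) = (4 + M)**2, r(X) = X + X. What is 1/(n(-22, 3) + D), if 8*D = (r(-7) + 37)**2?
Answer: 8/3121 ≈ 0.0025633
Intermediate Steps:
r(X) = 2*X
D = 529/8 (D = (2*(-7) + 37)**2/8 = (-14 + 37)**2/8 = (1/8)*23**2 = (1/8)*529 = 529/8 ≈ 66.125)
1/(n(-22, 3) + D) = 1/((4 - 22)**2 + 529/8) = 1/((-18)**2 + 529/8) = 1/(324 + 529/8) = 1/(3121/8) = 8/3121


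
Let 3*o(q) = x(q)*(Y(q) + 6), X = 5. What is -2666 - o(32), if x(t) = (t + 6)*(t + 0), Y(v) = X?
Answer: -21374/3 ≈ -7124.7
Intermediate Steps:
Y(v) = 5
x(t) = t*(6 + t) (x(t) = (6 + t)*t = t*(6 + t))
o(q) = 11*q*(6 + q)/3 (o(q) = ((q*(6 + q))*(5 + 6))/3 = ((q*(6 + q))*11)/3 = (11*q*(6 + q))/3 = 11*q*(6 + q)/3)
-2666 - o(32) = -2666 - 11*32*(6 + 32)/3 = -2666 - 11*32*38/3 = -2666 - 1*13376/3 = -2666 - 13376/3 = -21374/3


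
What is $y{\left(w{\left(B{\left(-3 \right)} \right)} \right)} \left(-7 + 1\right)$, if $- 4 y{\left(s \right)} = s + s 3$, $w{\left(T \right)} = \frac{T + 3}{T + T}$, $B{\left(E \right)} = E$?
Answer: $0$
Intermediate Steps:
$w{\left(T \right)} = \frac{3 + T}{2 T}$
$y{\left(s \right)} = - s$ ($y{\left(s \right)} = - \frac{s + s 3}{4} = - \frac{s + 3 s}{4} = - \frac{4 s}{4} = - s$)
$y{\left(w{\left(B{\left(-3 \right)} \right)} \right)} \left(-7 + 1\right) = - \frac{3 - 3}{2 \left(-3\right)} \left(-7 + 1\right) = - \frac{\left(-1\right) 0}{2 \cdot 3} \left(-6\right) = \left(-1\right) 0 \left(-6\right) = 0 \left(-6\right) = 0$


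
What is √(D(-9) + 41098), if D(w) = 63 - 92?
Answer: √41069 ≈ 202.65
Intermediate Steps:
D(w) = -29
√(D(-9) + 41098) = √(-29 + 41098) = √41069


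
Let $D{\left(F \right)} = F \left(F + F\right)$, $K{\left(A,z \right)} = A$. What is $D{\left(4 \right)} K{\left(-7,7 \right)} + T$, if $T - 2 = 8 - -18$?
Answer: $-196$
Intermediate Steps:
$D{\left(F \right)} = 2 F^{2}$ ($D{\left(F \right)} = F 2 F = 2 F^{2}$)
$T = 28$ ($T = 2 + \left(8 - -18\right) = 2 + \left(8 + 18\right) = 2 + 26 = 28$)
$D{\left(4 \right)} K{\left(-7,7 \right)} + T = 2 \cdot 4^{2} \left(-7\right) + 28 = 2 \cdot 16 \left(-7\right) + 28 = 32 \left(-7\right) + 28 = -224 + 28 = -196$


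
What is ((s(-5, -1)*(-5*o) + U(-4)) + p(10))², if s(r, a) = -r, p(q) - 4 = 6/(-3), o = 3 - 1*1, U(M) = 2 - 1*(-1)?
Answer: 2025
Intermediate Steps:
U(M) = 3 (U(M) = 2 + 1 = 3)
o = 2 (o = 3 - 1 = 2)
p(q) = 2 (p(q) = 4 + 6/(-3) = 4 + 6*(-⅓) = 4 - 2 = 2)
((s(-5, -1)*(-5*o) + U(-4)) + p(10))² = (((-1*(-5))*(-5*2) + 3) + 2)² = ((5*(-10) + 3) + 2)² = ((-50 + 3) + 2)² = (-47 + 2)² = (-45)² = 2025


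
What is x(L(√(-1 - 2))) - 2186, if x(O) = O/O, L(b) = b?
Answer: -2185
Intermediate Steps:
x(O) = 1
x(L(√(-1 - 2))) - 2186 = 1 - 2186 = -2185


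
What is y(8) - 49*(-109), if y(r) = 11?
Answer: 5352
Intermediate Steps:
y(8) - 49*(-109) = 11 - 49*(-109) = 11 + 5341 = 5352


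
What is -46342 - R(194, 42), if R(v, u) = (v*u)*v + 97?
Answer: -1627151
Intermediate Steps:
R(v, u) = 97 + u*v**2 (R(v, u) = (u*v)*v + 97 = u*v**2 + 97 = 97 + u*v**2)
-46342 - R(194, 42) = -46342 - (97 + 42*194**2) = -46342 - (97 + 42*37636) = -46342 - (97 + 1580712) = -46342 - 1*1580809 = -46342 - 1580809 = -1627151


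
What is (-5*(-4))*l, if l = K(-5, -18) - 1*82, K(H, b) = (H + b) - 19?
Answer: -2480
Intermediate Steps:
K(H, b) = -19 + H + b
l = -124 (l = (-19 - 5 - 18) - 1*82 = -42 - 82 = -124)
(-5*(-4))*l = -5*(-4)*(-124) = 20*(-124) = -2480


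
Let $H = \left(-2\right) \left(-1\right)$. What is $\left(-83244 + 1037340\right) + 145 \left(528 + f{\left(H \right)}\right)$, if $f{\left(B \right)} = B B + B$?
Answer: $1031526$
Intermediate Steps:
$H = 2$
$f{\left(B \right)} = B + B^{2}$ ($f{\left(B \right)} = B^{2} + B = B + B^{2}$)
$\left(-83244 + 1037340\right) + 145 \left(528 + f{\left(H \right)}\right) = \left(-83244 + 1037340\right) + 145 \left(528 + 2 \left(1 + 2\right)\right) = 954096 + 145 \left(528 + 2 \cdot 3\right) = 954096 + 145 \left(528 + 6\right) = 954096 + 145 \cdot 534 = 954096 + 77430 = 1031526$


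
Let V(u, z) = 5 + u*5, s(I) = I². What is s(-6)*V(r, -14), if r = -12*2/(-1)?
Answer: 4500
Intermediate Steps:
r = 24 (r = -12*2*(-1) = -12*(-2) = -6*(-4) = 24)
V(u, z) = 5 + 5*u
s(-6)*V(r, -14) = (-6)²*(5 + 5*24) = 36*(5 + 120) = 36*125 = 4500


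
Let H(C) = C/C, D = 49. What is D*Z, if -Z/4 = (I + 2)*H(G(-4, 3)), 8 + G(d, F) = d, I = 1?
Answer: -588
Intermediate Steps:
G(d, F) = -8 + d
H(C) = 1
Z = -12 (Z = -4*(1 + 2) = -12 ≈ -12.000)
D*Z = 49*(-12) = -588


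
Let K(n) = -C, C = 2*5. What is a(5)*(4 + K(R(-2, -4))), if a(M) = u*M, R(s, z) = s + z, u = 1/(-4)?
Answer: 15/2 ≈ 7.5000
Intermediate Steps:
C = 10
u = -1/4 ≈ -0.25000
a(M) = -M/4
K(n) = -10 (K(n) = -1*10 = -10)
a(5)*(4 + K(R(-2, -4))) = (-1/4*5)*(4 - 10) = -5/4*(-6) = 15/2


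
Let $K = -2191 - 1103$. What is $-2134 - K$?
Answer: $1160$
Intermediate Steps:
$K = -3294$
$-2134 - K = -2134 - -3294 = -2134 + 3294 = 1160$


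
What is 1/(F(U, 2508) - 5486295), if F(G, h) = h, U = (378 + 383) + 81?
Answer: -1/5483787 ≈ -1.8236e-7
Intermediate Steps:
U = 842 (U = 761 + 81 = 842)
1/(F(U, 2508) - 5486295) = 1/(2508 - 5486295) = 1/(-5483787) = -1/5483787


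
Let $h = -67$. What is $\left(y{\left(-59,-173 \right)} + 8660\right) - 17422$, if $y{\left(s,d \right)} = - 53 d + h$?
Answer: $340$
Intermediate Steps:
$y{\left(s,d \right)} = -67 - 53 d$ ($y{\left(s,d \right)} = - 53 d - 67 = -67 - 53 d$)
$\left(y{\left(-59,-173 \right)} + 8660\right) - 17422 = \left(\left(-67 - -9169\right) + 8660\right) - 17422 = \left(\left(-67 + 9169\right) + 8660\right) - 17422 = \left(9102 + 8660\right) - 17422 = 17762 - 17422 = 340$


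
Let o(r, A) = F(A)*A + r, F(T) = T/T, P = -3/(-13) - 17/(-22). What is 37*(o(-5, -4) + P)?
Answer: -84619/286 ≈ -295.87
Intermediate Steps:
P = 287/286 (P = -3*(-1/13) - 17*(-1/22) = 3/13 + 17/22 = 287/286 ≈ 1.0035)
F(T) = 1
o(r, A) = A + r (o(r, A) = 1*A + r = A + r)
37*(o(-5, -4) + P) = 37*((-4 - 5) + 287/286) = 37*(-9 + 287/286) = 37*(-2287/286) = -84619/286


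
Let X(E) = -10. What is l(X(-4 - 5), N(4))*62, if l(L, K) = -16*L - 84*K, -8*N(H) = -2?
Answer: 8618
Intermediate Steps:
N(H) = 1/4 (N(H) = -1/8*(-2) = 1/4)
l(L, K) = -84*K - 16*L
l(X(-4 - 5), N(4))*62 = (-84*1/4 - 16*(-10))*62 = (-21 + 160)*62 = 139*62 = 8618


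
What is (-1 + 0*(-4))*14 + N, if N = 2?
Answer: -12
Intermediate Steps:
(-1 + 0*(-4))*14 + N = (-1 + 0*(-4))*14 + 2 = (-1 + 0)*14 + 2 = -1*14 + 2 = -14 + 2 = -12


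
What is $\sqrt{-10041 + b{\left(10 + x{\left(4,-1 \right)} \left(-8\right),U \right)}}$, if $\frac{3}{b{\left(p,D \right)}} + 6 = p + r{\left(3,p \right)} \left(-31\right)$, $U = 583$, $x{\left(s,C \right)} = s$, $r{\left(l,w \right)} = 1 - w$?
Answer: $\frac{32 i \sqrt{598234}}{247} \approx 100.2 i$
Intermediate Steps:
$b{\left(p,D \right)} = \frac{3}{-37 + 32 p}$ ($b{\left(p,D \right)} = \frac{3}{-6 + \left(p + \left(1 - p\right) \left(-31\right)\right)} = \frac{3}{-6 + \left(p + \left(-31 + 31 p\right)\right)} = \frac{3}{-6 + \left(-31 + 32 p\right)} = \frac{3}{-37 + 32 p}$)
$\sqrt{-10041 + b{\left(10 + x{\left(4,-1 \right)} \left(-8\right),U \right)}} = \sqrt{-10041 + \frac{3}{-37 + 32 \left(10 + 4 \left(-8\right)\right)}} = \sqrt{-10041 + \frac{3}{-37 + 32 \left(10 - 32\right)}} = \sqrt{-10041 + \frac{3}{-37 + 32 \left(-22\right)}} = \sqrt{-10041 + \frac{3}{-37 - 704}} = \sqrt{-10041 + \frac{3}{-741}} = \sqrt{-10041 + 3 \left(- \frac{1}{741}\right)} = \sqrt{-10041 - \frac{1}{247}} = \sqrt{- \frac{2480128}{247}} = \frac{32 i \sqrt{598234}}{247}$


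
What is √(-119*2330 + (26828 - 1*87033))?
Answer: 5*I*√13499 ≈ 580.93*I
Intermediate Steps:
√(-119*2330 + (26828 - 1*87033)) = √(-277270 + (26828 - 87033)) = √(-277270 - 60205) = √(-337475) = 5*I*√13499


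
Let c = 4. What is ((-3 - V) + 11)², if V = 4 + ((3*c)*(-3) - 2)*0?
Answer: 16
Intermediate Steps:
V = 4 (V = 4 + ((3*4)*(-3) - 2)*0 = 4 + (12*(-3) - 2)*0 = 4 + (-36 - 2)*0 = 4 - 38*0 = 4 + 0 = 4)
((-3 - V) + 11)² = ((-3 - 1*4) + 11)² = ((-3 - 4) + 11)² = (-7 + 11)² = 4² = 16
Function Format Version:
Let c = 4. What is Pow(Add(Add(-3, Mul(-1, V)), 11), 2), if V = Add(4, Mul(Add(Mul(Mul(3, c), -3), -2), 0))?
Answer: 16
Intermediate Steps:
V = 4 (V = Add(4, Mul(Add(Mul(Mul(3, 4), -3), -2), 0)) = Add(4, Mul(Add(Mul(12, -3), -2), 0)) = Add(4, Mul(Add(-36, -2), 0)) = Add(4, Mul(-38, 0)) = Add(4, 0) = 4)
Pow(Add(Add(-3, Mul(-1, V)), 11), 2) = Pow(Add(Add(-3, Mul(-1, 4)), 11), 2) = Pow(Add(Add(-3, -4), 11), 2) = Pow(Add(-7, 11), 2) = Pow(4, 2) = 16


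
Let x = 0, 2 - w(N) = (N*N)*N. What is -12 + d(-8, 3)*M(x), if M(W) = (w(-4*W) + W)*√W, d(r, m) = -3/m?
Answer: -12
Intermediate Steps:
w(N) = 2 - N³ (w(N) = 2 - N*N*N = 2 - N²*N = 2 - N³)
M(W) = √W*(2 + W + 64*W³) (M(W) = ((2 - (-4*W)³) + W)*√W = ((2 - (-64)*W³) + W)*√W = ((2 + 64*W³) + W)*√W = (2 + W + 64*W³)*√W = √W*(2 + W + 64*W³))
-12 + d(-8, 3)*M(x) = -12 + (-3/3)*(√0*(2 + 0 + 64*0³)) = -12 + (-3*⅓)*(0*(2 + 0 + 64*0)) = -12 - 0*(2 + 0 + 0) = -12 - 0*2 = -12 - 1*0 = -12 + 0 = -12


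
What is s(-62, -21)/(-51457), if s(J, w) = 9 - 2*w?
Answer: -51/51457 ≈ -0.00099112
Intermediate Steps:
s(-62, -21)/(-51457) = (9 - 2*(-21))/(-51457) = (9 + 42)*(-1/51457) = 51*(-1/51457) = -51/51457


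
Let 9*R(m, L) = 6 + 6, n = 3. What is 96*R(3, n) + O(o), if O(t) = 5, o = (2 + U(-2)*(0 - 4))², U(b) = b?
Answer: 133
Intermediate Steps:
o = 100 (o = (2 - 2*(0 - 4))² = (2 - 2*(-4))² = (2 + 8)² = 10² = 100)
R(m, L) = 4/3 (R(m, L) = (6 + 6)/9 = (⅑)*12 = 4/3)
96*R(3, n) + O(o) = 96*(4/3) + 5 = 128 + 5 = 133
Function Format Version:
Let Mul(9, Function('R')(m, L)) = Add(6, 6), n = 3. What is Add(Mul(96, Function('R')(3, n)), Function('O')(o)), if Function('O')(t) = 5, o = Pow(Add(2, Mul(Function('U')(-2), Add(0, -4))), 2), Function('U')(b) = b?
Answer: 133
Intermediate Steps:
o = 100 (o = Pow(Add(2, Mul(-2, Add(0, -4))), 2) = Pow(Add(2, Mul(-2, -4)), 2) = Pow(Add(2, 8), 2) = Pow(10, 2) = 100)
Function('R')(m, L) = Rational(4, 3) (Function('R')(m, L) = Mul(Rational(1, 9), Add(6, 6)) = Mul(Rational(1, 9), 12) = Rational(4, 3))
Add(Mul(96, Function('R')(3, n)), Function('O')(o)) = Add(Mul(96, Rational(4, 3)), 5) = Add(128, 5) = 133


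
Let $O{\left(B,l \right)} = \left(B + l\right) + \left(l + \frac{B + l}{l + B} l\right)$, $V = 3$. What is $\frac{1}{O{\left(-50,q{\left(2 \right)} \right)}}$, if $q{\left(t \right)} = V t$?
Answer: $- \frac{1}{32} \approx -0.03125$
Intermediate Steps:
$q{\left(t \right)} = 3 t$
$O{\left(B,l \right)} = B + 3 l$ ($O{\left(B,l \right)} = \left(B + l\right) + \left(l + \frac{B + l}{B + l} l\right) = \left(B + l\right) + \left(l + 1 l\right) = \left(B + l\right) + \left(l + l\right) = \left(B + l\right) + 2 l = B + 3 l$)
$\frac{1}{O{\left(-50,q{\left(2 \right)} \right)}} = \frac{1}{-50 + 3 \cdot 3 \cdot 2} = \frac{1}{-50 + 3 \cdot 6} = \frac{1}{-50 + 18} = \frac{1}{-32} = - \frac{1}{32}$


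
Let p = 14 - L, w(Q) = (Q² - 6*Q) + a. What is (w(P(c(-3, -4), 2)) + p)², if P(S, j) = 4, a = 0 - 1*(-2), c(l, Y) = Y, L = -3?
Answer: 121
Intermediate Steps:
a = 2 (a = 0 + 2 = 2)
w(Q) = 2 + Q² - 6*Q (w(Q) = (Q² - 6*Q) + 2 = 2 + Q² - 6*Q)
p = 17 (p = 14 - 1*(-3) = 14 + 3 = 17)
(w(P(c(-3, -4), 2)) + p)² = ((2 + 4² - 6*4) + 17)² = ((2 + 16 - 24) + 17)² = (-6 + 17)² = 11² = 121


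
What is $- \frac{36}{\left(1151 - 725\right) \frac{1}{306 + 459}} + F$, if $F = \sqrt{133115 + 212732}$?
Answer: $- \frac{4590}{71} + \sqrt{345847} \approx 523.44$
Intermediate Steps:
$F = \sqrt{345847} \approx 588.09$
$- \frac{36}{\left(1151 - 725\right) \frac{1}{306 + 459}} + F = - \frac{36}{\left(1151 - 725\right) \frac{1}{306 + 459}} + \sqrt{345847} = - \frac{36}{426 \cdot \frac{1}{765}} + \sqrt{345847} = - \frac{36}{\frac{142}{255}} + \sqrt{345847} = \left(-36\right) \frac{255}{142} + \sqrt{345847} = - \frac{4590}{71} + \sqrt{345847}$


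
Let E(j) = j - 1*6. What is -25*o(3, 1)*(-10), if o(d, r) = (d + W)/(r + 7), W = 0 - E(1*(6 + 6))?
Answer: -375/4 ≈ -93.750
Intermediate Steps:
E(j) = -6 + j (E(j) = j - 6 = -6 + j)
W = -6 (W = 0 - (-6 + 1*(6 + 6)) = 0 - (-6 + 1*12) = 0 - (-6 + 12) = 0 - 1*6 = 0 - 6 = -6)
o(d, r) = (-6 + d)/(7 + r) (o(d, r) = (d - 6)/(r + 7) = (-6 + d)/(7 + r))
-25*o(3, 1)*(-10) = -25*(-6 + 3)/(7 + 1)*(-10) = -25*(-3)/8*(-10) = -25*(-3/8)*(-10) = (75/8)*(-10) = -375/4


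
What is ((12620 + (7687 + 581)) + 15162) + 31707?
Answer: 67757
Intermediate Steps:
((12620 + (7687 + 581)) + 15162) + 31707 = ((12620 + 8268) + 15162) + 31707 = (20888 + 15162) + 31707 = 36050 + 31707 = 67757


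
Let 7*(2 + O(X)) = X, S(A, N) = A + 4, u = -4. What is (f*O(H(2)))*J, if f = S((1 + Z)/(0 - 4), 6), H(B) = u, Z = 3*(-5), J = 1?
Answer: -135/7 ≈ -19.286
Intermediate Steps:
Z = -15
H(B) = -4
S(A, N) = 4 + A
O(X) = -2 + X/7
f = 15/2 (f = 4 + (1 - 15)/(0 - 4) = 4 - 14/(-4) = 4 - 14*(-¼) = 4 + 7/2 = 15/2 ≈ 7.5000)
(f*O(H(2)))*J = (15*(-2 + (⅐)*(-4))/2)*1 = (15*(-2 - 4/7)/2)*1 = ((15/2)*(-18/7))*1 = -135/7*1 = -135/7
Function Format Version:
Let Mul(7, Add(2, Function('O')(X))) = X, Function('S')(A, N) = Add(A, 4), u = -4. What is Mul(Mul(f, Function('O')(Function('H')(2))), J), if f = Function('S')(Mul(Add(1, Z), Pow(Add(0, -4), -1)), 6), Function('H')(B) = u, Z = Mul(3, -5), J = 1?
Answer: Rational(-135, 7) ≈ -19.286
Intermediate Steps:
Z = -15
Function('H')(B) = -4
Function('S')(A, N) = Add(4, A)
Function('O')(X) = Add(-2, Mul(Rational(1, 7), X))
f = Rational(15, 2) (f = Add(4, Mul(Add(1, -15), Pow(Add(0, -4), -1))) = Add(4, Mul(-14, Pow(-4, -1))) = Add(4, Mul(-14, Rational(-1, 4))) = Add(4, Rational(7, 2)) = Rational(15, 2) ≈ 7.5000)
Mul(Mul(f, Function('O')(Function('H')(2))), J) = Mul(Mul(Rational(15, 2), Add(-2, Mul(Rational(1, 7), -4))), 1) = Mul(Mul(Rational(15, 2), Add(-2, Rational(-4, 7))), 1) = Mul(Mul(Rational(15, 2), Rational(-18, 7)), 1) = Mul(Rational(-135, 7), 1) = Rational(-135, 7)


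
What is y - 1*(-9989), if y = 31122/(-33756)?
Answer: 56192927/5626 ≈ 9988.1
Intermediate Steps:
y = -5187/5626 (y = 31122*(-1/33756) = -5187/5626 ≈ -0.92197)
y - 1*(-9989) = -5187/5626 - 1*(-9989) = -5187/5626 + 9989 = 56192927/5626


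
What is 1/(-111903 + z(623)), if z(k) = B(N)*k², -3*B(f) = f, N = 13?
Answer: -3/5381386 ≈ -5.5748e-7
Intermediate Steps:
B(f) = -f/3
z(k) = -13*k²/3 (z(k) = (-⅓*13)*k² = -13*k²/3)
1/(-111903 + z(623)) = 1/(-111903 - 13/3*623²) = 1/(-111903 - 13/3*388129) = 1/(-111903 - 5045677/3) = 1/(-5381386/3) = -3/5381386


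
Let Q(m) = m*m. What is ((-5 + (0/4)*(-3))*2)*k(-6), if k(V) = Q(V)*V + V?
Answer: 2220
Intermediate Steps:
Q(m) = m²
k(V) = V + V³ (k(V) = V²*V + V = V³ + V = V + V³)
((-5 + (0/4)*(-3))*2)*k(-6) = ((-5 + (0/4)*(-3))*2)*(-6 + (-6)³) = ((-5 + (0*(¼))*(-3))*2)*(-6 - 216) = ((-5 + 0*(-3))*2)*(-222) = ((-5 + 0)*2)*(-222) = -5*2*(-222) = -10*(-222) = 2220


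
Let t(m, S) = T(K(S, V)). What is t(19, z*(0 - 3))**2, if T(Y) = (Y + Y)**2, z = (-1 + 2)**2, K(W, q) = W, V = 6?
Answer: 1296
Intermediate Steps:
z = 1 (z = 1**2 = 1)
T(Y) = 4*Y**2 (T(Y) = (2*Y)**2 = 4*Y**2)
t(m, S) = 4*S**2
t(19, z*(0 - 3))**2 = (4*(1*(0 - 3))**2)**2 = (4*(1*(-3))**2)**2 = (4*(-3)**2)**2 = (4*9)**2 = 36**2 = 1296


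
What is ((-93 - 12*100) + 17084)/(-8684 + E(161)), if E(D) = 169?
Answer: -15791/8515 ≈ -1.8545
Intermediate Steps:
((-93 - 12*100) + 17084)/(-8684 + E(161)) = ((-93 - 12*100) + 17084)/(-8684 + 169) = ((-93 - 1200) + 17084)/(-8515) = (-1293 + 17084)*(-1/8515) = 15791*(-1/8515) = -15791/8515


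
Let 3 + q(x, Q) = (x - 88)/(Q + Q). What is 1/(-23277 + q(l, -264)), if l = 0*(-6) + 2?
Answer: -264/6145877 ≈ -4.2956e-5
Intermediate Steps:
l = 2 (l = 0 + 2 = 2)
q(x, Q) = -3 + (-88 + x)/(2*Q) (q(x, Q) = -3 + (x - 88)/(Q + Q) = -3 + (-88 + x)/((2*Q)) = -3 + (-88 + x)*(1/(2*Q)) = -3 + (-88 + x)/(2*Q))
1/(-23277 + q(l, -264)) = 1/(-23277 + (½)*(-88 + 2 - 6*(-264))/(-264)) = 1/(-23277 + (½)*(-1/264)*(-88 + 2 + 1584)) = 1/(-23277 + (½)*(-1/264)*1498) = 1/(-23277 - 749/264) = 1/(-6145877/264) = -264/6145877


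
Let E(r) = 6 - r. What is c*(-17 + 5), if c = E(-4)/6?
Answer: -20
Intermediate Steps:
c = 5/3 (c = (6 - 1*(-4))/6 = (6 + 4)*(⅙) = 10*(⅙) = 5/3 ≈ 1.6667)
c*(-17 + 5) = 5*(-17 + 5)/3 = (5/3)*(-12) = -20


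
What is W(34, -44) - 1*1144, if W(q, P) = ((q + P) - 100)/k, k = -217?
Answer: -248138/217 ≈ -1143.5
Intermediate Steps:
W(q, P) = 100/217 - P/217 - q/217 (W(q, P) = ((q + P) - 100)/(-217) = ((P + q) - 100)*(-1/217) = (-100 + P + q)*(-1/217) = 100/217 - P/217 - q/217)
W(34, -44) - 1*1144 = (100/217 - 1/217*(-44) - 1/217*34) - 1*1144 = (100/217 + 44/217 - 34/217) - 1144 = 110/217 - 1144 = -248138/217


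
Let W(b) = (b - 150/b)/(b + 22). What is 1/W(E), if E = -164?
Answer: 11644/13373 ≈ 0.87071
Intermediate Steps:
W(b) = (b - 150/b)/(22 + b)
1/W(E) = 1/((-150 + (-164)²)/((-164)*(22 - 164))) = 1/(-1/164*(-150 + 26896)/(-142)) = 1/(-1/164*(-1/142)*26746) = 1/(13373/11644) = 11644/13373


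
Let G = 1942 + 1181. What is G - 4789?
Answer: -1666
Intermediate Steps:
G = 3123
G - 4789 = 3123 - 4789 = -1666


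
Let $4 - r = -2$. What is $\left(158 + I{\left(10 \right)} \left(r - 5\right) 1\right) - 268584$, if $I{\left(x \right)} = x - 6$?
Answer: $-268422$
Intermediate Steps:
$r = 6$ ($r = 4 - -2 = 4 + 2 = 6$)
$I{\left(x \right)} = -6 + x$ ($I{\left(x \right)} = x - 6 = -6 + x$)
$\left(158 + I{\left(10 \right)} \left(r - 5\right) 1\right) - 268584 = \left(158 + \left(-6 + 10\right) \left(6 - 5\right) 1\right) - 268584 = \left(158 + 4 \cdot 1 \cdot 1\right) - 268584 = \left(158 + 4 \cdot 1\right) - 268584 = \left(158 + 4\right) - 268584 = 162 - 268584 = -268422$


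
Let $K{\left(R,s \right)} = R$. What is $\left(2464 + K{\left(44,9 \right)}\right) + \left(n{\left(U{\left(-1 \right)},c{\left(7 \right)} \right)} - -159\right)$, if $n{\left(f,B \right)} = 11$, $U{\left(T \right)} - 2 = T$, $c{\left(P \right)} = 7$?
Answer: $2678$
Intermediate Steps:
$U{\left(T \right)} = 2 + T$
$\left(2464 + K{\left(44,9 \right)}\right) + \left(n{\left(U{\left(-1 \right)},c{\left(7 \right)} \right)} - -159\right) = \left(2464 + 44\right) + \left(11 - -159\right) = 2508 + \left(11 + 159\right) = 2508 + 170 = 2678$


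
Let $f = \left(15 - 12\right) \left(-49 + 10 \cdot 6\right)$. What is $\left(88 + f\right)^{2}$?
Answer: $14641$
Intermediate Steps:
$f = 33$ ($f = 3 \left(-49 + 60\right) = 3 \cdot 11 = 33$)
$\left(88 + f\right)^{2} = \left(88 + 33\right)^{2} = 121^{2} = 14641$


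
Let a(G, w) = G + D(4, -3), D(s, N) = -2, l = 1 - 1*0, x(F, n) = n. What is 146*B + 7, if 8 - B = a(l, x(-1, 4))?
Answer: 1321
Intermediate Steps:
l = 1 (l = 1 + 0 = 1)
a(G, w) = -2 + G (a(G, w) = G - 2 = -2 + G)
B = 9 (B = 8 - (-2 + 1) = 8 - 1*(-1) = 8 + 1 = 9)
146*B + 7 = 146*9 + 7 = 1314 + 7 = 1321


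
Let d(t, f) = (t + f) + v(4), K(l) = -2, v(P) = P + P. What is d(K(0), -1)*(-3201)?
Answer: -16005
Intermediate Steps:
v(P) = 2*P
d(t, f) = 8 + f + t (d(t, f) = (t + f) + 2*4 = (f + t) + 8 = 8 + f + t)
d(K(0), -1)*(-3201) = (8 - 1 - 2)*(-3201) = 5*(-3201) = -16005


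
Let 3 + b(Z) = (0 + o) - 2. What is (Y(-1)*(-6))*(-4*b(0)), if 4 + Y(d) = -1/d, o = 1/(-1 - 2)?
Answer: 384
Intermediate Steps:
o = -⅓ (o = 1/(-3) = -⅓ ≈ -0.33333)
b(Z) = -16/3 (b(Z) = -3 + ((0 - ⅓) - 2) = -3 + (-⅓ - 2) = -3 - 7/3 = -16/3)
Y(d) = -4 - 1/d
(Y(-1)*(-6))*(-4*b(0)) = ((-4 - 1/(-1))*(-6))*(-4*(-16/3)) = ((-4 - 1*(-1))*(-6))*(64/3) = ((-4 + 1)*(-6))*(64/3) = -3*(-6)*(64/3) = 18*(64/3) = 384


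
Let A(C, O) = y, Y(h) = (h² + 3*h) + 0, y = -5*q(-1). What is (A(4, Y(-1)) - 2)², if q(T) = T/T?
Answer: 49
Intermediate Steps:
q(T) = 1
y = -5 (y = -5*1 = -5)
Y(h) = h² + 3*h
A(C, O) = -5
(A(4, Y(-1)) - 2)² = (-5 - 2)² = (-7)² = 49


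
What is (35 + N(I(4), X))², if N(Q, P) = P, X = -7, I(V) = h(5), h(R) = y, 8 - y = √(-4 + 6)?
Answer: 784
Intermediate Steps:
y = 8 - √2 (y = 8 - √(-4 + 6) = 8 - √2 ≈ 6.5858)
h(R) = 8 - √2
I(V) = 8 - √2
(35 + N(I(4), X))² = (35 - 7)² = 28² = 784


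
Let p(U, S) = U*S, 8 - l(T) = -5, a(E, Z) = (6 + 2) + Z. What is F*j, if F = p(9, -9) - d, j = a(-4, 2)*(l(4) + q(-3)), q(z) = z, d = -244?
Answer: 16300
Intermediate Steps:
a(E, Z) = 8 + Z
l(T) = 13 (l(T) = 8 - 1*(-5) = 8 + 5 = 13)
p(U, S) = S*U
j = 100 (j = (8 + 2)*(13 - 3) = 10*10 = 100)
F = 163 (F = -9*9 - 1*(-244) = -81 + 244 = 163)
F*j = 163*100 = 16300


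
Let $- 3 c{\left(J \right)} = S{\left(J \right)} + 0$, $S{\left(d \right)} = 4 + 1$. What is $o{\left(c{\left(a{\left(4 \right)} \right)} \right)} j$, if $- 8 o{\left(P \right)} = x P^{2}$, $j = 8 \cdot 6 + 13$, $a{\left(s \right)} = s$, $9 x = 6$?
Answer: $- \frac{1525}{108} \approx -14.12$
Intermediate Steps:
$S{\left(d \right)} = 5$
$x = \frac{2}{3}$ ($x = \frac{1}{9} \cdot 6 = \frac{2}{3} \approx 0.66667$)
$c{\left(J \right)} = - \frac{5}{3}$ ($c{\left(J \right)} = - \frac{5 + 0}{3} = \left(- \frac{1}{3}\right) 5 = - \frac{5}{3}$)
$j = 61$ ($j = 48 + 13 = 61$)
$o{\left(P \right)} = - \frac{P^{2}}{12}$ ($o{\left(P \right)} = - \frac{\frac{2}{3} P^{2}}{8} = - \frac{P^{2}}{12}$)
$o{\left(c{\left(a{\left(4 \right)} \right)} \right)} j = - \frac{\left(- \frac{5}{3}\right)^{2}}{12} \cdot 61 = \left(- \frac{1}{12}\right) \frac{25}{9} \cdot 61 = \left(- \frac{25}{108}\right) 61 = - \frac{1525}{108}$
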